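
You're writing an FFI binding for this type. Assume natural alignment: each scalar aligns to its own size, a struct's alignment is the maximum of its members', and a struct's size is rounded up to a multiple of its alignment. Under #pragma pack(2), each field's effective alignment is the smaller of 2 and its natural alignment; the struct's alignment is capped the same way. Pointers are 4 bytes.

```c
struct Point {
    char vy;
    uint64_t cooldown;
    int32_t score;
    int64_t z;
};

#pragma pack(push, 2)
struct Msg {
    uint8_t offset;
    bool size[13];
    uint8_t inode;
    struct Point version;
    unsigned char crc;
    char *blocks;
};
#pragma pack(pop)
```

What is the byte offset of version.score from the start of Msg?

32

Point: vy at 0 (size 1, align 1) → ends 1; pad 7 to align 8 for cooldown; cooldown at 8 (size 8, align 8) → ends 16; score at 16 (size 4, align 4) → ends 20; pad 4 to align 8 for z; z at 24 (size 8, align 8) → ends 32; total 32 bytes, alignment 8
offset at 0 (size 1, align 1) → ends 1
size at 1 (size 13, align 1) → ends 14
inode at 14 (size 1, align 1) → ends 15
pad 1 to align 2 for version
version at 16 (size 32, align 2) → ends 48
within Point: score at 16
16 + 16 = 32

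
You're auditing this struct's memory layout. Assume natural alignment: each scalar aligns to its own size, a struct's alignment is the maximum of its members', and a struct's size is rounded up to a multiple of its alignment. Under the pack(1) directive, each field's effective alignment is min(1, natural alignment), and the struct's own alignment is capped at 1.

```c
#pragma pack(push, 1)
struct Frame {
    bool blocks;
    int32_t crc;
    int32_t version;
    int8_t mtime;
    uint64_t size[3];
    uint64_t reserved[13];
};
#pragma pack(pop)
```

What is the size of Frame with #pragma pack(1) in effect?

138

0..1  blocks  (1B, 1-aligned)
1..5  crc  (4B, 1-aligned)
5..9  version  (4B, 1-aligned)
9..10  mtime  (1B, 1-aligned)
10..34  size  (24B, 1-aligned)
34..138  reserved  (104B, 1-aligned)
sizeof = 138, alignof = 1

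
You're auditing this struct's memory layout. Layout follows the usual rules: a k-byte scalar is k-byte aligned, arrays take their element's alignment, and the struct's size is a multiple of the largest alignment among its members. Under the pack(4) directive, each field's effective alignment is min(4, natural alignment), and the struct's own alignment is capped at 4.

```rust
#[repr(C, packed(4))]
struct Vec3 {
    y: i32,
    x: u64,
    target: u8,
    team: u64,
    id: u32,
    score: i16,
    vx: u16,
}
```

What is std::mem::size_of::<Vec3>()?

y at 0 (size 4, align 4) → ends 4
x at 4 (size 8, align 4) → ends 12
target at 12 (size 1, align 1) → ends 13
pad 3 to align 4 for team
team at 16 (size 8, align 4) → ends 24
id at 24 (size 4, align 4) → ends 28
score at 28 (size 2, align 2) → ends 30
vx at 30 (size 2, align 2) → ends 32
total 32 bytes, alignment 4

32 bytes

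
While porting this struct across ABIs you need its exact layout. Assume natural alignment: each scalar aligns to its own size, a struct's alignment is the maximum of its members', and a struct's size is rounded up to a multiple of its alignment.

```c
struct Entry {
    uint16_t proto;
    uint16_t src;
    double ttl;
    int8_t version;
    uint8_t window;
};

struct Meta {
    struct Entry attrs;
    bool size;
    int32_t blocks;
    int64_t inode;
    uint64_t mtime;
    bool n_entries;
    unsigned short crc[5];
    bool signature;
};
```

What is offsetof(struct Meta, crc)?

Entry: 0..2  proto  (2B, 2-aligned); 2..4  src  (2B, 2-aligned); 4..8  -- padding (4B); 8..16  ttl  (8B, 8-aligned); 16..17  version  (1B, 1-aligned); 17..18  window  (1B, 1-aligned); 18..24  -- tail padding (6B); sizeof = 24, alignof = 8
0..24  attrs  (24B, 8-aligned)
24..25  size  (1B, 1-aligned)
25..28  -- padding (3B)
28..32  blocks  (4B, 4-aligned)
32..40  inode  (8B, 8-aligned)
40..48  mtime  (8B, 8-aligned)
48..49  n_entries  (1B, 1-aligned)
49..50  -- padding (1B)
50..60  crc  (10B, 2-aligned)

50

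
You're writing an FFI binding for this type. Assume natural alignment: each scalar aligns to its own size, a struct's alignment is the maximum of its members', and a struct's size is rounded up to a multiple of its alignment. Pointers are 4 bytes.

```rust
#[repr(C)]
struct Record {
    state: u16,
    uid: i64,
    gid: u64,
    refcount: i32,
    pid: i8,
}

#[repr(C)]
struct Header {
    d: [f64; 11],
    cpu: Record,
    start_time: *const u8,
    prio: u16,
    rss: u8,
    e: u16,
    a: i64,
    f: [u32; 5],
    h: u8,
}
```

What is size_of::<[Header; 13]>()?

Record: 0..2  state  (2B, 2-aligned); 2..8  -- padding (6B); 8..16  uid  (8B, 8-aligned); 16..24  gid  (8B, 8-aligned); 24..28  refcount  (4B, 4-aligned); 28..29  pid  (1B, 1-aligned); 29..32  -- tail padding (3B); sizeof = 32, alignof = 8
0..88  d  (88B, 8-aligned)
88..120  cpu  (32B, 8-aligned)
120..124  start_time  (4B, 4-aligned)
124..126  prio  (2B, 2-aligned)
126..127  rss  (1B, 1-aligned)
127..128  -- padding (1B)
128..130  e  (2B, 2-aligned)
130..136  -- padding (6B)
136..144  a  (8B, 8-aligned)
144..164  f  (20B, 4-aligned)
164..165  h  (1B, 1-aligned)
165..168  -- tail padding (3B)
sizeof = 168, alignof = 8
array of 13: 13 × 168 = 2184

2184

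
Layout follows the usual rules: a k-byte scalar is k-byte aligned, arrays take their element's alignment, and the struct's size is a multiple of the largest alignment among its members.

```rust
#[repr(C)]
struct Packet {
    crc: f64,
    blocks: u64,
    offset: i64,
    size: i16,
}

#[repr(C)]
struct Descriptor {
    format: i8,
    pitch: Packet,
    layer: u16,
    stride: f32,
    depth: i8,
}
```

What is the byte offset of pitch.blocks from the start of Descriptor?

Packet: crc at 0 (size 8, align 8) → ends 8; blocks at 8 (size 8, align 8) → ends 16; offset at 16 (size 8, align 8) → ends 24; size at 24 (size 2, align 2) → ends 26; tail pad 6 to reach multiple of 8; total 32 bytes, alignment 8
format at 0 (size 1, align 1) → ends 1
pad 7 to align 8 for pitch
pitch at 8 (size 32, align 8) → ends 40
within Packet: blocks at 8
8 + 8 = 16

16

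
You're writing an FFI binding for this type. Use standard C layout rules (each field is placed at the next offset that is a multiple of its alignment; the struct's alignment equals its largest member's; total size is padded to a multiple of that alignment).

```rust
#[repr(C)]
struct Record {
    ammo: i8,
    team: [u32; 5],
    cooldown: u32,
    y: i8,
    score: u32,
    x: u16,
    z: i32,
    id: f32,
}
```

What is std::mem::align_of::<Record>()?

member alignments: ammo=1, team=4, cooldown=4, y=1, score=4, x=2, z=4, id=4
max = 4

4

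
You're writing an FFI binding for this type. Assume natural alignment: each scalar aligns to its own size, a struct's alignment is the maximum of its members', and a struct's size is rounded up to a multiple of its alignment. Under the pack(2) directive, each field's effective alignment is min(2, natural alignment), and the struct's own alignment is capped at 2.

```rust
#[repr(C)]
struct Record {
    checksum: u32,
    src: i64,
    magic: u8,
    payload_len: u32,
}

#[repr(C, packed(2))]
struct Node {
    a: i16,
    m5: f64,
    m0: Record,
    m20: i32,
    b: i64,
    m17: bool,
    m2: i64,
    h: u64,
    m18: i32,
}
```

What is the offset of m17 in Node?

46

Record: @0: checksum [4B, align 4] → 4; +4 pad (align 8); @8: src [8B, align 8] → 16; @16: magic [1B, align 1] → 17; +3 pad (align 4); @20: payload_len [4B, align 4] → 24; size 24, align 8
@0: a [2B, align 2] → 2
@2: m5 [8B, align 2] → 10
@10: m0 [24B, align 2] → 34
@34: m20 [4B, align 2] → 38
@38: b [8B, align 2] → 46
@46: m17 [1B, align 1] → 47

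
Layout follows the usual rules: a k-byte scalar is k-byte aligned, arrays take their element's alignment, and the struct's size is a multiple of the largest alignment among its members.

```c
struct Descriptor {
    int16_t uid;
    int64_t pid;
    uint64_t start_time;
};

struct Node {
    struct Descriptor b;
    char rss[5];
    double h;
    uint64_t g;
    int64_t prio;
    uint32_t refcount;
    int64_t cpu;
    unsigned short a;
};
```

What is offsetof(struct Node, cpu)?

64

Descriptor: @0: uid [2B, align 2] → 2; +6 pad (align 8); @8: pid [8B, align 8] → 16; @16: start_time [8B, align 8] → 24; size 24, align 8
@0: b [24B, align 8] → 24
@24: rss [5B, align 1] → 29
+3 pad (align 8)
@32: h [8B, align 8] → 40
@40: g [8B, align 8] → 48
@48: prio [8B, align 8] → 56
@56: refcount [4B, align 4] → 60
+4 pad (align 8)
@64: cpu [8B, align 8] → 72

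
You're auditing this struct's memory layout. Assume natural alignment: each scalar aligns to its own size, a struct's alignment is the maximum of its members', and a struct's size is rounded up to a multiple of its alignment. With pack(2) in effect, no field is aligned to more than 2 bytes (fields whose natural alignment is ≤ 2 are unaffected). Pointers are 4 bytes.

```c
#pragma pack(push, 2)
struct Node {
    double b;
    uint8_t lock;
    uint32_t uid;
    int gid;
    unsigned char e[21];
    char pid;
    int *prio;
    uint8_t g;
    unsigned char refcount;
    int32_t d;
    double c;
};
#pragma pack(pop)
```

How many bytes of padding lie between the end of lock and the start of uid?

0..8  b  (8B, 2-aligned)
8..9  lock  (1B, 1-aligned)
9..10  -- padding (1B)
10..14  uid  (4B, 2-aligned)

1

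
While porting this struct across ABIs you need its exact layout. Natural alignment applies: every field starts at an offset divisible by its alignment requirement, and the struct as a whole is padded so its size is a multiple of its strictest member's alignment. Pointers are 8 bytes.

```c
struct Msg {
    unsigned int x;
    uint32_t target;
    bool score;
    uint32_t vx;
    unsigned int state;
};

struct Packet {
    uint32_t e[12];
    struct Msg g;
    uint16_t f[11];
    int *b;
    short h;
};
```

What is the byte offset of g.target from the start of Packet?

Msg: x at 0 (size 4, align 4) → ends 4; target at 4 (size 4, align 4) → ends 8; score at 8 (size 1, align 1) → ends 9; pad 3 to align 4 for vx; vx at 12 (size 4, align 4) → ends 16; state at 16 (size 4, align 4) → ends 20; total 20 bytes, alignment 4
e at 0 (size 48, align 4) → ends 48
g at 48 (size 20, align 4) → ends 68
within Msg: target at 4
48 + 4 = 52

52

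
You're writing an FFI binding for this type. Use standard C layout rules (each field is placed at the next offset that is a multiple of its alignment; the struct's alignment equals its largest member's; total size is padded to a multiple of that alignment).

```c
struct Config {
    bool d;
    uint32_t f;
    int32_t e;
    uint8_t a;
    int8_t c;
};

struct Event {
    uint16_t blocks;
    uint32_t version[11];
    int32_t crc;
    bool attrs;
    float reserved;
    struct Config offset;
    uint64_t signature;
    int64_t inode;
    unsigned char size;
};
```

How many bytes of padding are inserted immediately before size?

Config: 0..1  d  (1B, 1-aligned); 1..4  -- padding (3B); 4..8  f  (4B, 4-aligned); 8..12  e  (4B, 4-aligned); 12..13  a  (1B, 1-aligned); 13..14  c  (1B, 1-aligned); 14..16  -- tail padding (2B); sizeof = 16, alignof = 4
0..2  blocks  (2B, 2-aligned)
2..4  -- padding (2B)
4..48  version  (44B, 4-aligned)
48..52  crc  (4B, 4-aligned)
52..53  attrs  (1B, 1-aligned)
53..56  -- padding (3B)
56..60  reserved  (4B, 4-aligned)
60..76  offset  (16B, 4-aligned)
76..80  -- padding (4B)
80..88  signature  (8B, 8-aligned)
88..96  inode  (8B, 8-aligned)
96..97  size  (1B, 1-aligned)

0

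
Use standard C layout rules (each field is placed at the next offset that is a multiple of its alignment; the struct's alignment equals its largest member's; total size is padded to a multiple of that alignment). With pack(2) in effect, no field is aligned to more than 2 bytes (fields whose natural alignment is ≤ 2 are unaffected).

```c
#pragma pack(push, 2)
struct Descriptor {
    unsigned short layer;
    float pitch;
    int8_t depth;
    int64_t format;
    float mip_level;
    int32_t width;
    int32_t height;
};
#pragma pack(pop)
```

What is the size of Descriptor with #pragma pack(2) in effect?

28

layer at 0 (size 2, align 2) → ends 2
pitch at 2 (size 4, align 2) → ends 6
depth at 6 (size 1, align 1) → ends 7
pad 1 to align 2 for format
format at 8 (size 8, align 2) → ends 16
mip_level at 16 (size 4, align 2) → ends 20
width at 20 (size 4, align 2) → ends 24
height at 24 (size 4, align 2) → ends 28
total 28 bytes, alignment 2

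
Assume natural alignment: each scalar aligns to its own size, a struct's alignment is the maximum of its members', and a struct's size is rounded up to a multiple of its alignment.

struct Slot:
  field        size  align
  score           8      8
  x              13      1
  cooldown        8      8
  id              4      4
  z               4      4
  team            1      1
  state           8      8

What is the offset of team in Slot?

40

0..8  score  (8B, 8-aligned)
8..21  x  (13B, 1-aligned)
21..24  -- padding (3B)
24..32  cooldown  (8B, 8-aligned)
32..36  id  (4B, 4-aligned)
36..40  z  (4B, 4-aligned)
40..41  team  (1B, 1-aligned)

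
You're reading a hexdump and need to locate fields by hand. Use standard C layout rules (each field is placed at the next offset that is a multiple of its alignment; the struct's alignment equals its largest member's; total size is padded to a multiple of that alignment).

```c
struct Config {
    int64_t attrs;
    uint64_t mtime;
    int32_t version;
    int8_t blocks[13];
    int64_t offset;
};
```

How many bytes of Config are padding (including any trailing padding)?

0..8  attrs  (8B, 8-aligned)
8..16  mtime  (8B, 8-aligned)
16..20  version  (4B, 4-aligned)
20..33  blocks  (13B, 1-aligned)
33..40  -- padding (7B)
40..48  offset  (8B, 8-aligned)
sizeof = 48, alignof = 8
data bytes 41, size 48 → padding 7

7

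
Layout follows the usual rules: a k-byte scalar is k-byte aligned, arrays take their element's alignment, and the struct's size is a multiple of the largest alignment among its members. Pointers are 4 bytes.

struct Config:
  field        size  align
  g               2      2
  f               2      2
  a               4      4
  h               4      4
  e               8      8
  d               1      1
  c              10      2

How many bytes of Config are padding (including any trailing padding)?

9

@0: g [2B, align 2] → 2
@2: f [2B, align 2] → 4
@4: a [4B, align 4] → 8
@8: h [4B, align 4] → 12
+4 pad (align 8)
@16: e [8B, align 8] → 24
@24: d [1B, align 1] → 25
+1 pad (align 2)
@26: c [10B, align 2] → 36
+4 tail pad (align 8)
size 40, align 8
data bytes 31, size 40 → padding 9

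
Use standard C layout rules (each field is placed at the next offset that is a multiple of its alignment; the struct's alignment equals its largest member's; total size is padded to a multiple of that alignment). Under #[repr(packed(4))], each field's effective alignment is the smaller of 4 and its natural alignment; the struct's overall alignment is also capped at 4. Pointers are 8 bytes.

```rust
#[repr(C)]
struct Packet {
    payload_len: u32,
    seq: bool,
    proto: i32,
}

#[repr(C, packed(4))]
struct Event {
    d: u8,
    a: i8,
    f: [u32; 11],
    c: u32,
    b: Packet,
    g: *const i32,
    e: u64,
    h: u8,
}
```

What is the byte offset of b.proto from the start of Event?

60

Packet: @0: payload_len [4B, align 4] → 4; @4: seq [1B, align 1] → 5; +3 pad (align 4); @8: proto [4B, align 4] → 12; size 12, align 4
@0: d [1B, align 1] → 1
@1: a [1B, align 1] → 2
+2 pad (align 4)
@4: f [44B, align 4] → 48
@48: c [4B, align 4] → 52
@52: b [12B, align 4] → 64
within Packet: proto at 8
52 + 8 = 60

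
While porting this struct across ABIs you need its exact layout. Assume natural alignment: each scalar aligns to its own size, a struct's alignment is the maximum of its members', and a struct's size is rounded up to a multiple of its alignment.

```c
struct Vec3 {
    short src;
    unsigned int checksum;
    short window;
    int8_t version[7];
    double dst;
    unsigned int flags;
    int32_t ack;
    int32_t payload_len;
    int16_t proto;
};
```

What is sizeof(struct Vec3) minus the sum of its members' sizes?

0..2  src  (2B, 2-aligned)
2..4  -- padding (2B)
4..8  checksum  (4B, 4-aligned)
8..10  window  (2B, 2-aligned)
10..17  version  (7B, 1-aligned)
17..24  -- padding (7B)
24..32  dst  (8B, 8-aligned)
32..36  flags  (4B, 4-aligned)
36..40  ack  (4B, 4-aligned)
40..44  payload_len  (4B, 4-aligned)
44..46  proto  (2B, 2-aligned)
46..48  -- tail padding (2B)
sizeof = 48, alignof = 8
data bytes 37, size 48 → padding 11

11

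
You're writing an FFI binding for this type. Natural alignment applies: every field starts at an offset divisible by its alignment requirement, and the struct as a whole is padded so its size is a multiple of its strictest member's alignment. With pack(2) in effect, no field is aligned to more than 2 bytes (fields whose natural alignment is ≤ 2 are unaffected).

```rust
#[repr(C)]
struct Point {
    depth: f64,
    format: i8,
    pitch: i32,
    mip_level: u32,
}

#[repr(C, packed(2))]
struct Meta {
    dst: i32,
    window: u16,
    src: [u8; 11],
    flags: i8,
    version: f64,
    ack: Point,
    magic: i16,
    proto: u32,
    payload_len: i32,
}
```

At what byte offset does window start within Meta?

Point: @0: depth [8B, align 8] → 8; @8: format [1B, align 1] → 9; +3 pad (align 4); @12: pitch [4B, align 4] → 16; @16: mip_level [4B, align 4] → 20; +4 tail pad (align 8); size 24, align 8
@0: dst [4B, align 2] → 4
@4: window [2B, align 2] → 6

4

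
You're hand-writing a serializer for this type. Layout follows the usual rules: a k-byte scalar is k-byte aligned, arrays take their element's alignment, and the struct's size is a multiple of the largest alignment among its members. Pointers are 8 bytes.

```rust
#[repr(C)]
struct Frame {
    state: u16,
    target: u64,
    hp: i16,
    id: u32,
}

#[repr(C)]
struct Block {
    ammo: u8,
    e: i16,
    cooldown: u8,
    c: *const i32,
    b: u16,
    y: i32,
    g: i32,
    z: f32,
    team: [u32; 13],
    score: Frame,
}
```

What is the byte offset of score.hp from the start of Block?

Frame: 0..2  state  (2B, 2-aligned); 2..8  -- padding (6B); 8..16  target  (8B, 8-aligned); 16..18  hp  (2B, 2-aligned); 18..20  -- padding (2B); 20..24  id  (4B, 4-aligned); sizeof = 24, alignof = 8
0..1  ammo  (1B, 1-aligned)
1..2  -- padding (1B)
2..4  e  (2B, 2-aligned)
4..5  cooldown  (1B, 1-aligned)
5..8  -- padding (3B)
8..16  c  (8B, 8-aligned)
16..18  b  (2B, 2-aligned)
18..20  -- padding (2B)
20..24  y  (4B, 4-aligned)
24..28  g  (4B, 4-aligned)
28..32  z  (4B, 4-aligned)
32..84  team  (52B, 4-aligned)
84..88  -- padding (4B)
88..112  score  (24B, 8-aligned)
within Frame: hp at 16
88 + 16 = 104

104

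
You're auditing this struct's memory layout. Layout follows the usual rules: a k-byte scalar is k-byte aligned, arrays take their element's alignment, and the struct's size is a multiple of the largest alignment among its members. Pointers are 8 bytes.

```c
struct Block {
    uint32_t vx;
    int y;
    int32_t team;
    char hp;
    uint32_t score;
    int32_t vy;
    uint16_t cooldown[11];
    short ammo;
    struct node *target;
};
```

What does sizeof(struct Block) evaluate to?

56

0..4  vx  (4B, 4-aligned)
4..8  y  (4B, 4-aligned)
8..12  team  (4B, 4-aligned)
12..13  hp  (1B, 1-aligned)
13..16  -- padding (3B)
16..20  score  (4B, 4-aligned)
20..24  vy  (4B, 4-aligned)
24..46  cooldown  (22B, 2-aligned)
46..48  ammo  (2B, 2-aligned)
48..56  target  (8B, 8-aligned)
sizeof = 56, alignof = 8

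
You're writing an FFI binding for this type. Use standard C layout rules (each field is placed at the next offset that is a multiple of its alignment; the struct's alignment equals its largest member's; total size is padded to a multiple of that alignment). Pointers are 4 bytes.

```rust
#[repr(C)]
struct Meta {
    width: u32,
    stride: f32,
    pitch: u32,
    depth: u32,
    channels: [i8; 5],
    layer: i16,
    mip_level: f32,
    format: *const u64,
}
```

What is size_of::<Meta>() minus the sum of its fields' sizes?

1

width at 0 (size 4, align 4) → ends 4
stride at 4 (size 4, align 4) → ends 8
pitch at 8 (size 4, align 4) → ends 12
depth at 12 (size 4, align 4) → ends 16
channels at 16 (size 5, align 1) → ends 21
pad 1 to align 2 for layer
layer at 22 (size 2, align 2) → ends 24
mip_level at 24 (size 4, align 4) → ends 28
format at 28 (size 4, align 4) → ends 32
total 32 bytes, alignment 4
data bytes 31, size 32 → padding 1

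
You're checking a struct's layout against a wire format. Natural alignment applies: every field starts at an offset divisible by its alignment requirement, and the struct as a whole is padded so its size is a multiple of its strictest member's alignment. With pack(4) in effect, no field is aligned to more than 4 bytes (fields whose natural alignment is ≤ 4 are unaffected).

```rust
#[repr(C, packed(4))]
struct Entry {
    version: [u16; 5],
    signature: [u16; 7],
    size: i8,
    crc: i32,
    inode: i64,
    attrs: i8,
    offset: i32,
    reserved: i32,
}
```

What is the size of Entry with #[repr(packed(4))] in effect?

52

@0: version [10B, align 2] → 10
@10: signature [14B, align 2] → 24
@24: size [1B, align 1] → 25
+3 pad (align 4)
@28: crc [4B, align 4] → 32
@32: inode [8B, align 4] → 40
@40: attrs [1B, align 1] → 41
+3 pad (align 4)
@44: offset [4B, align 4] → 48
@48: reserved [4B, align 4] → 52
size 52, align 4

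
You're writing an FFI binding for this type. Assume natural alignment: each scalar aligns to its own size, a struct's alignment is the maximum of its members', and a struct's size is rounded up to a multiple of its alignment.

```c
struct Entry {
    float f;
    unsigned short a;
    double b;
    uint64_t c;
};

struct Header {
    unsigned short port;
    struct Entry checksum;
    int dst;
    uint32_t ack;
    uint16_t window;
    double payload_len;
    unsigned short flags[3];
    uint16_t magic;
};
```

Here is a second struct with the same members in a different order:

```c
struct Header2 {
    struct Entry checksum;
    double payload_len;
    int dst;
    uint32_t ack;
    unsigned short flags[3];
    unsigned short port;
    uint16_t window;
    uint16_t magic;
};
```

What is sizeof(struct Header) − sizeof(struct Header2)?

8

Entry: f at 0 (size 4, align 4) → ends 4; a at 4 (size 2, align 2) → ends 6; pad 2 to align 8 for b; b at 8 (size 8, align 8) → ends 16; c at 16 (size 8, align 8) → ends 24; total 24 bytes, alignment 8
port at 0 (size 2, align 2) → ends 2
pad 6 to align 8 for checksum
checksum at 8 (size 24, align 8) → ends 32
dst at 32 (size 4, align 4) → ends 36
ack at 36 (size 4, align 4) → ends 40
window at 40 (size 2, align 2) → ends 42
pad 6 to align 8 for payload_len
payload_len at 48 (size 8, align 8) → ends 56
flags at 56 (size 6, align 2) → ends 62
magic at 62 (size 2, align 2) → ends 64
total 64 bytes, alignment 8
— Header2 —
checksum at 0 (size 24, align 8) → ends 24
payload_len at 24 (size 8, align 8) → ends 32
dst at 32 (size 4, align 4) → ends 36
ack at 36 (size 4, align 4) → ends 40
flags at 40 (size 6, align 2) → ends 46
port at 46 (size 2, align 2) → ends 48
window at 48 (size 2, align 2) → ends 50
magic at 50 (size 2, align 2) → ends 52
tail pad 4 to reach multiple of 8
total 56 bytes, alignment 8
64 − 56 = 8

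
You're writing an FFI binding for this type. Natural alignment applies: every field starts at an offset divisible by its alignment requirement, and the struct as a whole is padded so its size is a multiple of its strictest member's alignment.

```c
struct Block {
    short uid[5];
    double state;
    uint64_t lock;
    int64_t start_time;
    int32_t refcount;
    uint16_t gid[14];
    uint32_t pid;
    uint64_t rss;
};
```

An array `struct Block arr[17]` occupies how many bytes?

1496

@0: uid [10B, align 2] → 10
+6 pad (align 8)
@16: state [8B, align 8] → 24
@24: lock [8B, align 8] → 32
@32: start_time [8B, align 8] → 40
@40: refcount [4B, align 4] → 44
@44: gid [28B, align 2] → 72
@72: pid [4B, align 4] → 76
+4 pad (align 8)
@80: rss [8B, align 8] → 88
size 88, align 8
array of 17: 17 × 88 = 1496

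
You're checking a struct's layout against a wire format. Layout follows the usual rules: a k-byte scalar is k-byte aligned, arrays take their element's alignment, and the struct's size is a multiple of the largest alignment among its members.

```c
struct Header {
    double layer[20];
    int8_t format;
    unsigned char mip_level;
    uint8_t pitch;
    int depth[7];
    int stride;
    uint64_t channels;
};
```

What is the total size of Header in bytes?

208 bytes

0..160  layer  (160B, 8-aligned)
160..161  format  (1B, 1-aligned)
161..162  mip_level  (1B, 1-aligned)
162..163  pitch  (1B, 1-aligned)
163..164  -- padding (1B)
164..192  depth  (28B, 4-aligned)
192..196  stride  (4B, 4-aligned)
196..200  -- padding (4B)
200..208  channels  (8B, 8-aligned)
sizeof = 208, alignof = 8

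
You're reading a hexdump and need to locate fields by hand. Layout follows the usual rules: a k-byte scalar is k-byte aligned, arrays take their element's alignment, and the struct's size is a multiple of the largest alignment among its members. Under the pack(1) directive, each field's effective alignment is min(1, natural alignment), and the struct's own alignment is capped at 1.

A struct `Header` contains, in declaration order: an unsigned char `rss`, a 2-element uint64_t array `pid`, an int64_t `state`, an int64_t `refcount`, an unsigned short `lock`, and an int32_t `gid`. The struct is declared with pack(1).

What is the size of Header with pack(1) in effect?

rss at 0 (size 1, align 1) → ends 1
pid at 1 (size 16, align 1) → ends 17
state at 17 (size 8, align 1) → ends 25
refcount at 25 (size 8, align 1) → ends 33
lock at 33 (size 2, align 1) → ends 35
gid at 35 (size 4, align 1) → ends 39
total 39 bytes, alignment 1

39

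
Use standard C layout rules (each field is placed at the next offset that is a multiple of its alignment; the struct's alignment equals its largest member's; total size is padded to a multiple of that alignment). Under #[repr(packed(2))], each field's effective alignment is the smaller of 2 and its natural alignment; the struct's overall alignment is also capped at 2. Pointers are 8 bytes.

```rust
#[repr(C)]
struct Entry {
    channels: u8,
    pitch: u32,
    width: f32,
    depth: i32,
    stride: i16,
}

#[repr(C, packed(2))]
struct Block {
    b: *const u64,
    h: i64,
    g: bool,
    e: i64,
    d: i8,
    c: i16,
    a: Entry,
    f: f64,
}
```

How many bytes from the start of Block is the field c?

28

Entry: channels at 0 (size 1, align 1) → ends 1; pad 3 to align 4 for pitch; pitch at 4 (size 4, align 4) → ends 8; width at 8 (size 4, align 4) → ends 12; depth at 12 (size 4, align 4) → ends 16; stride at 16 (size 2, align 2) → ends 18; tail pad 2 to reach multiple of 4; total 20 bytes, alignment 4
b at 0 (size 8, align 2) → ends 8
h at 8 (size 8, align 2) → ends 16
g at 16 (size 1, align 1) → ends 17
pad 1 to align 2 for e
e at 18 (size 8, align 2) → ends 26
d at 26 (size 1, align 1) → ends 27
pad 1 to align 2 for c
c at 28 (size 2, align 2) → ends 30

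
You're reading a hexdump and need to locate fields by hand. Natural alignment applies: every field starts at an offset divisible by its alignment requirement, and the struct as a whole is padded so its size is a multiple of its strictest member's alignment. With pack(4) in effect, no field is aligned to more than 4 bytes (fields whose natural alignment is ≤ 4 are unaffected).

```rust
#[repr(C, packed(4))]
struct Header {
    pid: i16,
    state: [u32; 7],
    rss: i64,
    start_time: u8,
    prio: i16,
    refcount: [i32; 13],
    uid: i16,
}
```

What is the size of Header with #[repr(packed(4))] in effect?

@0: pid [2B, align 2] → 2
+2 pad (align 4)
@4: state [28B, align 4] → 32
@32: rss [8B, align 4] → 40
@40: start_time [1B, align 1] → 41
+1 pad (align 2)
@42: prio [2B, align 2] → 44
@44: refcount [52B, align 4] → 96
@96: uid [2B, align 2] → 98
+2 tail pad (align 4)
size 100, align 4

100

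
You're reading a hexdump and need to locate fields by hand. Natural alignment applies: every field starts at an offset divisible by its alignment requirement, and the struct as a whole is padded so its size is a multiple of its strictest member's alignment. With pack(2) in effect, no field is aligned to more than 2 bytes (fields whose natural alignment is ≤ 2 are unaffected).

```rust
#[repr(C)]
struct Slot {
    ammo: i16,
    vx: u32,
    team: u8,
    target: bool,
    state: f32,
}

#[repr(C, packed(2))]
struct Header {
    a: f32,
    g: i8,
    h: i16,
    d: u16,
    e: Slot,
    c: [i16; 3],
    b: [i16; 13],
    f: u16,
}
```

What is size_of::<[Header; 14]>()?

840

Slot: 0..2  ammo  (2B, 2-aligned); 2..4  -- padding (2B); 4..8  vx  (4B, 4-aligned); 8..9  team  (1B, 1-aligned); 9..10  target  (1B, 1-aligned); 10..12  -- padding (2B); 12..16  state  (4B, 4-aligned); sizeof = 16, alignof = 4
0..4  a  (4B, 2-aligned)
4..5  g  (1B, 1-aligned)
5..6  -- padding (1B)
6..8  h  (2B, 2-aligned)
8..10  d  (2B, 2-aligned)
10..26  e  (16B, 2-aligned)
26..32  c  (6B, 2-aligned)
32..58  b  (26B, 2-aligned)
58..60  f  (2B, 2-aligned)
sizeof = 60, alignof = 2
array of 14: 14 × 60 = 840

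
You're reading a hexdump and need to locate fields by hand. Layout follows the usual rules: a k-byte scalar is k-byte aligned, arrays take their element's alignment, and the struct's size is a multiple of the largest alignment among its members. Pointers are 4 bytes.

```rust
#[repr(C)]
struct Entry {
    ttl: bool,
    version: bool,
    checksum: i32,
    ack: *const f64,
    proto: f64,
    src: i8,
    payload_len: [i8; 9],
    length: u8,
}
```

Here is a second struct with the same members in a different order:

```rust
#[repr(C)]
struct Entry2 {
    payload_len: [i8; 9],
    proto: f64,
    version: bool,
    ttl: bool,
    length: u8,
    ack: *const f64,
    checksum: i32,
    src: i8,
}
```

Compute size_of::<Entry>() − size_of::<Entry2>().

0..1  ttl  (1B, 1-aligned)
1..2  version  (1B, 1-aligned)
2..4  -- padding (2B)
4..8  checksum  (4B, 4-aligned)
8..12  ack  (4B, 4-aligned)
12..16  -- padding (4B)
16..24  proto  (8B, 8-aligned)
24..25  src  (1B, 1-aligned)
25..34  payload_len  (9B, 1-aligned)
34..35  length  (1B, 1-aligned)
35..40  -- tail padding (5B)
sizeof = 40, alignof = 8
— Entry2 —
0..9  payload_len  (9B, 1-aligned)
9..16  -- padding (7B)
16..24  proto  (8B, 8-aligned)
24..25  version  (1B, 1-aligned)
25..26  ttl  (1B, 1-aligned)
26..27  length  (1B, 1-aligned)
27..28  -- padding (1B)
28..32  ack  (4B, 4-aligned)
32..36  checksum  (4B, 4-aligned)
36..37  src  (1B, 1-aligned)
37..40  -- tail padding (3B)
sizeof = 40, alignof = 8
40 − 40 = 0

0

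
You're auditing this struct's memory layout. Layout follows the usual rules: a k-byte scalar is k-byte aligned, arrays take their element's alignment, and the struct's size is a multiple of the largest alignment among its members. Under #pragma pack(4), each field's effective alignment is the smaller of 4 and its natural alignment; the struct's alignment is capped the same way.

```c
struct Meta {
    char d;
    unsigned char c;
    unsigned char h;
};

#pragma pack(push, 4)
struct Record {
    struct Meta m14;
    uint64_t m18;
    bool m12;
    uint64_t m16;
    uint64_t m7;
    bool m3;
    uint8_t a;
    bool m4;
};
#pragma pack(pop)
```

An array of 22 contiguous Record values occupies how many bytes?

792

Meta: d at 0 (size 1, align 1) → ends 1; c at 1 (size 1, align 1) → ends 2; h at 2 (size 1, align 1) → ends 3; total 3 bytes, alignment 1
m14 at 0 (size 3, align 1) → ends 3
pad 1 to align 4 for m18
m18 at 4 (size 8, align 4) → ends 12
m12 at 12 (size 1, align 1) → ends 13
pad 3 to align 4 for m16
m16 at 16 (size 8, align 4) → ends 24
m7 at 24 (size 8, align 4) → ends 32
m3 at 32 (size 1, align 1) → ends 33
a at 33 (size 1, align 1) → ends 34
m4 at 34 (size 1, align 1) → ends 35
tail pad 1 to reach multiple of 4
total 36 bytes, alignment 4
array of 22: 22 × 36 = 792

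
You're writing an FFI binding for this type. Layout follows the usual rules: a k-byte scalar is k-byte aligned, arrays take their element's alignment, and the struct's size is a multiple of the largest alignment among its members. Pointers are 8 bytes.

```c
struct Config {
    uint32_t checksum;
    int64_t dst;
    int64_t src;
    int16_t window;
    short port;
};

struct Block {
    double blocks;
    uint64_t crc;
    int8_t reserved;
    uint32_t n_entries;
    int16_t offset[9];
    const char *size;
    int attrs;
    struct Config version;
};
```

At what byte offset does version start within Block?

64

Config: 0..4  checksum  (4B, 4-aligned); 4..8  -- padding (4B); 8..16  dst  (8B, 8-aligned); 16..24  src  (8B, 8-aligned); 24..26  window  (2B, 2-aligned); 26..28  port  (2B, 2-aligned); 28..32  -- tail padding (4B); sizeof = 32, alignof = 8
0..8  blocks  (8B, 8-aligned)
8..16  crc  (8B, 8-aligned)
16..17  reserved  (1B, 1-aligned)
17..20  -- padding (3B)
20..24  n_entries  (4B, 4-aligned)
24..42  offset  (18B, 2-aligned)
42..48  -- padding (6B)
48..56  size  (8B, 8-aligned)
56..60  attrs  (4B, 4-aligned)
60..64  -- padding (4B)
64..96  version  (32B, 8-aligned)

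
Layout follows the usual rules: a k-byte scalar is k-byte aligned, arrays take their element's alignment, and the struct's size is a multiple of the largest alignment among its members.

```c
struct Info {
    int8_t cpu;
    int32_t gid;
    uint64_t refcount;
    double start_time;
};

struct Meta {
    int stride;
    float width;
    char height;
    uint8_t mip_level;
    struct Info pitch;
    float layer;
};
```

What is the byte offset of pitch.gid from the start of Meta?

20

Info: cpu at 0 (size 1, align 1) → ends 1; pad 3 to align 4 for gid; gid at 4 (size 4, align 4) → ends 8; refcount at 8 (size 8, align 8) → ends 16; start_time at 16 (size 8, align 8) → ends 24; total 24 bytes, alignment 8
stride at 0 (size 4, align 4) → ends 4
width at 4 (size 4, align 4) → ends 8
height at 8 (size 1, align 1) → ends 9
mip_level at 9 (size 1, align 1) → ends 10
pad 6 to align 8 for pitch
pitch at 16 (size 24, align 8) → ends 40
within Info: gid at 4
16 + 4 = 20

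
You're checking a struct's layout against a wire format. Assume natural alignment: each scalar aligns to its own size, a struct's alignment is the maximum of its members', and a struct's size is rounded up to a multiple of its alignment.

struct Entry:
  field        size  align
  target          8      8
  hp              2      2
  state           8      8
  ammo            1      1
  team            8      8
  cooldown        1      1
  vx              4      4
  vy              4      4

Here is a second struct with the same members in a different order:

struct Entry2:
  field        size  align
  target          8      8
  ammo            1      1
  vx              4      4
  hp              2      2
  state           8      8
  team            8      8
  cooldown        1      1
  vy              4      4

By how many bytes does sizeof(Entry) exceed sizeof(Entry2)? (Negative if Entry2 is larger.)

8

0..8  target  (8B, 8-aligned)
8..10  hp  (2B, 2-aligned)
10..16  -- padding (6B)
16..24  state  (8B, 8-aligned)
24..25  ammo  (1B, 1-aligned)
25..32  -- padding (7B)
32..40  team  (8B, 8-aligned)
40..41  cooldown  (1B, 1-aligned)
41..44  -- padding (3B)
44..48  vx  (4B, 4-aligned)
48..52  vy  (4B, 4-aligned)
52..56  -- tail padding (4B)
sizeof = 56, alignof = 8
— Entry2 —
0..8  target  (8B, 8-aligned)
8..9  ammo  (1B, 1-aligned)
9..12  -- padding (3B)
12..16  vx  (4B, 4-aligned)
16..18  hp  (2B, 2-aligned)
18..24  -- padding (6B)
24..32  state  (8B, 8-aligned)
32..40  team  (8B, 8-aligned)
40..41  cooldown  (1B, 1-aligned)
41..44  -- padding (3B)
44..48  vy  (4B, 4-aligned)
sizeof = 48, alignof = 8
56 − 48 = 8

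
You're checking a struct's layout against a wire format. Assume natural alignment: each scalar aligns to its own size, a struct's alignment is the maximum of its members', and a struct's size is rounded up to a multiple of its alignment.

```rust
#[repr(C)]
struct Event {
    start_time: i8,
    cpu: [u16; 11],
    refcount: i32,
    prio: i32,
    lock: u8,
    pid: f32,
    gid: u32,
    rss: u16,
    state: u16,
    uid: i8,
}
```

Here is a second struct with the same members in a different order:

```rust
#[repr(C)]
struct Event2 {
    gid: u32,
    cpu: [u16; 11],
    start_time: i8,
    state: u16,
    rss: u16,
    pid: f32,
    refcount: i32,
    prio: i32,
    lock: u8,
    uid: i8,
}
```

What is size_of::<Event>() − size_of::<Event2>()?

@0: start_time [1B, align 1] → 1
+1 pad (align 2)
@2: cpu [22B, align 2] → 24
@24: refcount [4B, align 4] → 28
@28: prio [4B, align 4] → 32
@32: lock [1B, align 1] → 33
+3 pad (align 4)
@36: pid [4B, align 4] → 40
@40: gid [4B, align 4] → 44
@44: rss [2B, align 2] → 46
@46: state [2B, align 2] → 48
@48: uid [1B, align 1] → 49
+3 tail pad (align 4)
size 52, align 4
— Event2 —
@0: gid [4B, align 4] → 4
@4: cpu [22B, align 2] → 26
@26: start_time [1B, align 1] → 27
+1 pad (align 2)
@28: state [2B, align 2] → 30
@30: rss [2B, align 2] → 32
@32: pid [4B, align 4] → 36
@36: refcount [4B, align 4] → 40
@40: prio [4B, align 4] → 44
@44: lock [1B, align 1] → 45
@45: uid [1B, align 1] → 46
+2 tail pad (align 4)
size 48, align 4
52 − 48 = 4

4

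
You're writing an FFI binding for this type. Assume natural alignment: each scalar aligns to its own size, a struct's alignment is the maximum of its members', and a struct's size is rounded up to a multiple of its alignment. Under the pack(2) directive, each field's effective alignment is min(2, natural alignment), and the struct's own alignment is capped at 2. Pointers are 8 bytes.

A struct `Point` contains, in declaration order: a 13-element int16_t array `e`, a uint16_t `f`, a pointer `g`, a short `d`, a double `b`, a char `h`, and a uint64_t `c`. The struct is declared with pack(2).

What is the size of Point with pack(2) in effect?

56

0..26  e  (26B, 2-aligned)
26..28  f  (2B, 2-aligned)
28..36  g  (8B, 2-aligned)
36..38  d  (2B, 2-aligned)
38..46  b  (8B, 2-aligned)
46..47  h  (1B, 1-aligned)
47..48  -- padding (1B)
48..56  c  (8B, 2-aligned)
sizeof = 56, alignof = 2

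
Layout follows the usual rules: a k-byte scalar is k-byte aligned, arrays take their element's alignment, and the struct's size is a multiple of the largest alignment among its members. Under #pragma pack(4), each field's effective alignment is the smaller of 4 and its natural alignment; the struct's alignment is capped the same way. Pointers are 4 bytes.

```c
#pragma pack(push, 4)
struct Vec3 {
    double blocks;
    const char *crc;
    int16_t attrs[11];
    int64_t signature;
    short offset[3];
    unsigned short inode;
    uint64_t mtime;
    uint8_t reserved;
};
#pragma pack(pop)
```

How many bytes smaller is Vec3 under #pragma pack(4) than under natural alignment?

natural layout:
  @0: blocks [8B, align 8] → 8
  @8: crc [4B, align 4] → 12
  @12: attrs [22B, align 2] → 34
  +6 pad (align 8)
  @40: signature [8B, align 8] → 48
  @48: offset [6B, align 2] → 54
  @54: inode [2B, align 2] → 56
  @56: mtime [8B, align 8] → 64
  @64: reserved [1B, align 1] → 65
  +7 tail pad (align 8)
  size 72, align 8
packed(4) layout:
  @0: blocks [8B, align 4] → 8
  @8: crc [4B, align 4] → 12
  @12: attrs [22B, align 2] → 34
  +2 pad (align 4)
  @36: signature [8B, align 4] → 44
  @44: offset [6B, align 2] → 50
  @50: inode [2B, align 2] → 52
  @52: mtime [8B, align 4] → 60
  @60: reserved [1B, align 1] → 61
  +3 tail pad (align 4)
  size 64, align 4
72 − 64 = 8

8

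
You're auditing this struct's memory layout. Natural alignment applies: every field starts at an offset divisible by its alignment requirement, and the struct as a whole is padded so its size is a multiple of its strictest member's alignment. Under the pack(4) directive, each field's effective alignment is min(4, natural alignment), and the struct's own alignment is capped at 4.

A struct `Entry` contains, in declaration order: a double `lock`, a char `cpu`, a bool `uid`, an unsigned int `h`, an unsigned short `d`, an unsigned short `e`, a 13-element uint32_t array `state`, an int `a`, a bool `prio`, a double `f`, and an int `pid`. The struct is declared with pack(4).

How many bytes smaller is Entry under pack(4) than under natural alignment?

4

natural layout:
  lock at 0 (size 8, align 8) → ends 8
  cpu at 8 (size 1, align 1) → ends 9
  uid at 9 (size 1, align 1) → ends 10
  pad 2 to align 4 for h
  h at 12 (size 4, align 4) → ends 16
  d at 16 (size 2, align 2) → ends 18
  e at 18 (size 2, align 2) → ends 20
  state at 20 (size 52, align 4) → ends 72
  a at 72 (size 4, align 4) → ends 76
  prio at 76 (size 1, align 1) → ends 77
  pad 3 to align 8 for f
  f at 80 (size 8, align 8) → ends 88
  pid at 88 (size 4, align 4) → ends 92
  tail pad 4 to reach multiple of 8
  total 96 bytes, alignment 8
packed(4) layout:
  lock at 0 (size 8, align 4) → ends 8
  cpu at 8 (size 1, align 1) → ends 9
  uid at 9 (size 1, align 1) → ends 10
  pad 2 to align 4 for h
  h at 12 (size 4, align 4) → ends 16
  d at 16 (size 2, align 2) → ends 18
  e at 18 (size 2, align 2) → ends 20
  state at 20 (size 52, align 4) → ends 72
  a at 72 (size 4, align 4) → ends 76
  prio at 76 (size 1, align 1) → ends 77
  pad 3 to align 4 for f
  f at 80 (size 8, align 4) → ends 88
  pid at 88 (size 4, align 4) → ends 92
  total 92 bytes, alignment 4
96 − 92 = 4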